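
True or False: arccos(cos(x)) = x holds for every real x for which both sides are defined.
Claim: arccos(cos(x)) = x.
Test a specific point where both sides are defined: x = -π/6.
LHS = arccos(cos(x)) ≈ 0.5236
RHS = x ≈ -0.5236
Since 0.5236 ≠ -0.5236, the equation fails at this point, so it cannot hold for every real x for which both sides are defined.
arccos only returns values in [0, π], so arccos(cos(x)) = x holds only for x in that interval, not for all real x.

Conclusion: False.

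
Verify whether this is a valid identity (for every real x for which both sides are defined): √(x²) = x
No, this is NOT an identity.

Claim: √(x²) = x.
Test a specific point where both sides are defined: x = -2.
LHS = √(x²) ≈ 2.0000
RHS = x ≈ -2.0000
Since 2.0000 ≠ -2.0000, the equation fails at this point, so it cannot hold for every real x for which both sides are defined.
√(x²) = |x|, which differs from x whenever x < 0 (both sides are defined for every real x).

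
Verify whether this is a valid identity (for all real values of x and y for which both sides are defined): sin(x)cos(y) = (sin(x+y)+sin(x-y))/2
Claim: sin(x)cos(y) = (sin(x+y)+sin(x-y))/2.
Reasoning: sin(x+y) = sin(x)cos(y) + cos(x)sin(y) and sin(x-y) = sin(x)cos(y) - cos(x)sin(y). Adding, sin(x+y) + sin(x-y) = 2sin(x)cos(y); divide by 2.
So the two sides agree for all real values of x and y for which both sides are defined.

Conclusion: Yes, this is an identity.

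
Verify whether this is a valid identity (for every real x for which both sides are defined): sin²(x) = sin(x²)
No, this is NOT an identity.

Claim: sin²(x) = sin(x²).
Test a specific point where both sides are defined: x = 3π/4.
LHS = sin²(x) ≈ 0.5000
RHS = sin(x²) ≈ -0.6680
Since 0.5000 ≠ -0.6680, the equation fails at this point, so it cannot hold for every real x for which both sides are defined.
sin²(x) means (sin x)², squaring the output; sin(x²) squares the input. These are different functions.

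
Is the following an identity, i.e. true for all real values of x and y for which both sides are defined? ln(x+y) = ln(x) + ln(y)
No, this is NOT an identity.

Claim: ln(x+y) = ln(x) + ln(y).
Test a specific point where both sides are defined: x = 1, y = 3.
LHS = ln(x+y) ≈ 1.3863
RHS = ln(x) + ln(y) ≈ 1.0986
Since 1.3863 ≠ 1.0986, the equation fails at this point, so it cannot hold for all real values of x and y for which both sides are defined.
ln(x) + ln(y) = ln(xy), not ln(x+y).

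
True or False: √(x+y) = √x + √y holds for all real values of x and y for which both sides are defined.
False.

Claim: √(x+y) = √x + √y.
Test a specific point where both sides are defined: x = 4, y = 2.
LHS = √(x+y) ≈ 2.4495
RHS = √x + √y ≈ 3.4142
Since 2.4495 ≠ 3.4142, the equation fails at this point, so it cannot hold for all real values of x and y for which both sides are defined.
Squaring the right side gives x + 2√(xy) + y, not x + y.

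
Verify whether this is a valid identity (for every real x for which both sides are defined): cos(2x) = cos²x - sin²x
Claim: cos(2x) = cos²x - sin²x.
Reasoning: Put y = x in the addition formula cos(x+y) = cos(x)cos(y) - sin(x)sin(y): cos(2x) = cos²x - sin²x.
So the two sides agree for every real x for which both sides are defined.

Conclusion: Yes, this is an identity.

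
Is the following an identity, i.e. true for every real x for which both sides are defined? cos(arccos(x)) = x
Yes, this is an identity.

Claim: cos(arccos(x)) = x.
Reasoning: For -1 ≤ x ≤ 1 (where arccos is defined), arccos(x) is by definition an angle whose cosine equals x. Taking the cosine of that angle returns x. (Note the other order, arccos(cos x) = x, is NOT an identity.)
So the two sides agree for every real x for which both sides are defined.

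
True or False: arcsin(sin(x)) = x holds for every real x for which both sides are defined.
False.

Claim: arcsin(sin(x)) = x.
Test a specific point where both sides are defined: x = π.
LHS = arcsin(sin(x)) ≈ 0.0000
RHS = x ≈ 3.1416
Since 0.0000 ≠ 3.1416, the equation fails at this point, so it cannot hold for every real x for which both sides are defined.
arcsin only returns values in [-π/2, π/2], so arcsin(sin(x)) = x holds only for x in that interval, not for all real x.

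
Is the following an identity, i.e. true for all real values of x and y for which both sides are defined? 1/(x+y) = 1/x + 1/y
No, this is NOT an identity.

Claim: 1/(x+y) = 1/x + 1/y.
Test a specific point where both sides are defined: x = 3, y = 1.
LHS = 1/(x+y) ≈ 0.2500
RHS = 1/x + 1/y ≈ 1.3333
Since 0.2500 ≠ 1.3333, the equation fails at this point, so it cannot hold for all real values of x and y for which both sides are defined.
1/x + 1/y = (x+y)/(xy), which is not 1/(x+y).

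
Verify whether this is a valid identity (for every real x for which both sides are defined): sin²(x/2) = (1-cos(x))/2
Yes, this is an identity.

Claim: sin²(x/2) = (1-cos(x))/2.
Reasoning: Use cos(2θ) = 1 - 2sin²θ with θ = x/2: cos(x) = 1 - 2sin²(x/2). Solving for sin²(x/2) gives (1 - cos(x))/2.
So the two sides agree for every real x for which both sides are defined.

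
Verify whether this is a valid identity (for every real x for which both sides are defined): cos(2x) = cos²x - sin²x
Claim: cos(2x) = cos²x - sin²x.
Reasoning: Put y = x in the addition formula cos(x+y) = cos(x)cos(y) - sin(x)sin(y): cos(2x) = cos²x - sin²x.
So the two sides agree for every real x for which both sides are defined.

Conclusion: Yes, this is an identity.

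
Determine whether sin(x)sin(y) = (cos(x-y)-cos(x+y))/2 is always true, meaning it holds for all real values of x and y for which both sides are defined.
Claim: sin(x)sin(y) = (cos(x-y)-cos(x+y))/2.
Reasoning: cos(x-y) = cos(x)cos(y) + sin(x)sin(y) and cos(x+y) = cos(x)cos(y) - sin(x)sin(y). Subtracting, cos(x-y) - cos(x+y) = 2sin(x)sin(y); divide by 2.
So the two sides agree for all real values of x and y for which both sides are defined.

Conclusion: Yes, this is an identity.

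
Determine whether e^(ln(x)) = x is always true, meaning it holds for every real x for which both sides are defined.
Claim: e^(ln(x)) = x.
Reasoning: For x > 0, ln(x) is by definition the exponent p such that e^p = x. Raising e to that exponent therefore returns x: e^(ln x) = x.
So the two sides agree for every real x for which both sides are defined.

Conclusion: Yes, this is an identity.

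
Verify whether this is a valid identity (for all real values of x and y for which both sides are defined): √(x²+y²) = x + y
Claim: √(x²+y²) = x + y.
Test a specific point where both sides are defined: x = 1/2, y = -2.
LHS = √(x²+y²) ≈ 2.0616
RHS = x + y ≈ -1.5000
Since 2.0616 ≠ -1.5000, the equation fails at this point, so it cannot hold for all real values of x and y for which both sides are defined.
(x+y)² = x² + 2xy + y², not x² + y², so the square root does not split this way.

Conclusion: No, this is NOT an identity.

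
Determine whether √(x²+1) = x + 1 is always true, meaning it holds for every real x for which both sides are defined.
Claim: √(x²+1) = x + 1.
Test a specific point where both sides are defined: x = 1.
LHS = √(x²+1) ≈ 1.4142
RHS = x + 1 ≈ 2.0000
Since 1.4142 ≠ 2.0000, the equation fails at this point, so it cannot hold for every real x for which both sides are defined.
(x+1)² = x² + 2x + 1 ≠ x² + 1 unless x = 0.

Conclusion: No, this is NOT an identity.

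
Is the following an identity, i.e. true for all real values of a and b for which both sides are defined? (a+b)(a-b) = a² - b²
Yes, this is an identity.

Claim: (a+b)(a-b) = a² - b².
Reasoning: Expand: (a+b)(a-b) = a² - ab + ba - b² = a² - b² (the cross terms cancel).
So the two sides agree for all real values of a and b for which both sides are defined.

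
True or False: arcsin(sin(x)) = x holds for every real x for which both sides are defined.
False.

Claim: arcsin(sin(x)) = x.
Test a specific point where both sides are defined: x = 2π/3.
LHS = arcsin(sin(x)) ≈ 1.0472
RHS = x ≈ 2.0944
Since 1.0472 ≠ 2.0944, the equation fails at this point, so it cannot hold for every real x for which both sides are defined.
arcsin only returns values in [-π/2, π/2], so arcsin(sin(x)) = x holds only for x in that interval, not for all real x.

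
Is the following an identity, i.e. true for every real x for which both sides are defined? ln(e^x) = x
Claim: ln(e^x) = x.
Reasoning: ln is the inverse of the exponential: ln(e^x) asks for the exponent p with e^p = e^x, and since e^p is one-to-one that exponent is p = x.
So the two sides agree for every real x for which both sides are defined.

Conclusion: Yes, this is an identity.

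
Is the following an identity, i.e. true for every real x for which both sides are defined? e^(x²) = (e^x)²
No, this is NOT an identity.

Claim: e^(x²) = (e^x)².
Test a specific point where both sides are defined: x = 1/2.
LHS = e^(x²) ≈ 1.2840
RHS = (e^x)² ≈ 2.7183
Since 1.2840 ≠ 2.7183, the equation fails at this point, so it cannot hold for every real x for which both sides are defined.
(e^x)² = e^(2x), and 2x ≠ x² in general.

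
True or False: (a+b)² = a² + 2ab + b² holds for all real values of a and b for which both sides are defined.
Claim: (a+b)² = a² + 2ab + b².
Reasoning: Expand: (a+b)² = (a+b)(a+b) = a·a + a·b + b·a + b·b = a² + 2ab + b².
So the two sides agree for all real values of a and b for which both sides are defined.

Conclusion: True.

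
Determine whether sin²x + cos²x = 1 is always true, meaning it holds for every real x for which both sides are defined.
Claim: sin²x + cos²x = 1.
Reasoning: The point (cos x, sin x) lies on the unit circle X² + Y² = 1, so cos²x + sin²x = 1 for every real x.
So the two sides agree for every real x for which both sides are defined.

Conclusion: Yes, this is an identity.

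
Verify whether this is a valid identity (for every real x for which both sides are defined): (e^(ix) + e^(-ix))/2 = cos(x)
Yes, this is an identity.

Claim: (e^(ix) + e^(-ix))/2 = cos(x).
Reasoning: By Euler's formula e^(ix) = cos(x) + i·sin(x) and e^(-ix) = cos(x) - i·sin(x). Adding cancels the sine terms: e^(ix) + e^(-ix) = 2cos(x); divide by 2.
So the two sides agree for every real x for which both sides are defined.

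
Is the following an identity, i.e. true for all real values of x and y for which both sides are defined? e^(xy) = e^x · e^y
Claim: e^(xy) = e^x · e^y.
Test a specific point where both sides are defined: x = 3, y = 1.
LHS = e^(xy) ≈ 20.0855
RHS = e^x · e^y ≈ 54.5982
Since 20.0855 ≠ 54.5982, the equation fails at this point, so it cannot hold for all real values of x and y for which both sides are defined.
e^x · e^y = e^(x+y), not e^(xy).

Conclusion: No, this is NOT an identity.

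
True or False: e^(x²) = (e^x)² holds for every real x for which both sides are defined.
Claim: e^(x²) = (e^x)².
Test a specific point where both sides are defined: x = -2.
LHS = e^(x²) ≈ 54.5982
RHS = (e^x)² ≈ 0.0183
Since 54.5982 ≠ 0.0183, the equation fails at this point, so it cannot hold for every real x for which both sides are defined.
(e^x)² = e^(2x), and 2x ≠ x² in general.

Conclusion: False.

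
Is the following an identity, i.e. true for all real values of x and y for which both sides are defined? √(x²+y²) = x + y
No, this is NOT an identity.

Claim: √(x²+y²) = x + y.
Test a specific point where both sides are defined: x = -2, y = -3.
LHS = √(x²+y²) ≈ 3.6056
RHS = x + y ≈ -5.0000
Since 3.6056 ≠ -5.0000, the equation fails at this point, so it cannot hold for all real values of x and y for which both sides are defined.
(x+y)² = x² + 2xy + y², not x² + y², so the square root does not split this way.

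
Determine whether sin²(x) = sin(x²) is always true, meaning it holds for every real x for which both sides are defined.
Claim: sin²(x) = sin(x²).
Test a specific point where both sides are defined: x = π/2.
LHS = sin²(x) ≈ 1.0000
RHS = sin(x²) ≈ 0.6243
Since 1.0000 ≠ 0.6243, the equation fails at this point, so it cannot hold for every real x for which both sides are defined.
sin²(x) means (sin x)², squaring the output; sin(x²) squares the input. These are different functions.

Conclusion: No, this is NOT an identity.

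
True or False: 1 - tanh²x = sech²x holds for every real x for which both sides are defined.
True.

Claim: 1 - tanh²x = sech²x.
Reasoning: Divide cosh²x - sinh²x = 1 through by cosh²x (never zero): 1 - tanh²x = 1/cosh²x = sech²x.
So the two sides agree for every real x for which both sides are defined.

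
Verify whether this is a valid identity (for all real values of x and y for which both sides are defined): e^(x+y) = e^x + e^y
Claim: e^(x+y) = e^x + e^y.
Test a specific point where both sides are defined: x = 1/2, y = 1/2.
LHS = e^(x+y) ≈ 2.7183
RHS = e^x + e^y ≈ 3.2974
Since 2.7183 ≠ 3.2974, the equation fails at this point, so it cannot hold for all real values of x and y for which both sides are defined.
The correct rule is e^(x+y) = e^x · e^y (a product, not a sum).

Conclusion: No, this is NOT an identity.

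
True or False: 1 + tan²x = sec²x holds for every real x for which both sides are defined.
Claim: 1 + tan²x = sec²x.
Reasoning: Start from sin²x + cos²x = 1 and divide every term by cos²x (allowed wherever tan x and sec x are defined): tan²x + 1 = 1/cos²x = sec²x.
So the two sides agree for every real x for which both sides are defined.

Conclusion: True.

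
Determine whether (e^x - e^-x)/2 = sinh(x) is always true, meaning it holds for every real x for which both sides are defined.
Claim: (e^x - e^-x)/2 = sinh(x).
Reasoning: This is exactly the definition of the hyperbolic sine: sinh(x) := (e^x - e^-x)/2.
So the two sides agree for every real x for which both sides are defined.

Conclusion: Yes, this is an identity.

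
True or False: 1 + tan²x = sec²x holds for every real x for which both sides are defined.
True.

Claim: 1 + tan²x = sec²x.
Reasoning: Start from sin²x + cos²x = 1 and divide every term by cos²x (allowed wherever tan x and sec x are defined): tan²x + 1 = 1/cos²x = sec²x.
So the two sides agree for every real x for which both sides are defined.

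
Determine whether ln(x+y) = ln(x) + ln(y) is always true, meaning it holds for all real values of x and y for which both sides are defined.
Claim: ln(x+y) = ln(x) + ln(y).
Test a specific point where both sides are defined: x = 1, y = 4.
LHS = ln(x+y) ≈ 1.6094
RHS = ln(x) + ln(y) ≈ 1.3863
Since 1.6094 ≠ 1.3863, the equation fails at this point, so it cannot hold for all real values of x and y for which both sides are defined.
ln(x) + ln(y) = ln(xy), not ln(x+y).

Conclusion: No, this is NOT an identity.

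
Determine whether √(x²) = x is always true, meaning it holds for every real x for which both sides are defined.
No, this is NOT an identity.

Claim: √(x²) = x.
Test a specific point where both sides are defined: x = -2.
LHS = √(x²) ≈ 2.0000
RHS = x ≈ -2.0000
Since 2.0000 ≠ -2.0000, the equation fails at this point, so it cannot hold for every real x for which both sides are defined.
√(x²) = |x|, which differs from x whenever x < 0 (both sides are defined for every real x).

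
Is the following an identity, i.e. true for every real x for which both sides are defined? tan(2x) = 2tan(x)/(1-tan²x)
Claim: tan(2x) = 2tan(x)/(1-tan²x).
Reasoning: tan(2x) = sin(2x)/cos(2x) = 2sin(x)cos(x) / (cos²x - sin²x). Divide numerator and denominator by cos²x: 2tan(x) / (1 - tan²x).
So the two sides agree for every real x for which both sides are defined.

Conclusion: Yes, this is an identity.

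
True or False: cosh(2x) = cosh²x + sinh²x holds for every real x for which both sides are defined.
True.

Claim: cosh(2x) = cosh²x + sinh²x.
Reasoning: cosh²x = (e^(2x) + 2 + e^(-2x))/4 and sinh²x = (e^(2x) - 2 + e^(-2x))/4. Adding gives (2e^(2x) + 2e^(-2x))/4 = (e^(2x) + e^(-2x))/2 = cosh(2x).
So the two sides agree for every real x for which both sides are defined.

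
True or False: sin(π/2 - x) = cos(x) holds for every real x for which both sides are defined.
Claim: sin(π/2 - x) = cos(x).
Reasoning: Use sin(u - v) = sin(u)cos(v) - cos(u)sin(v) with u = π/2, v = x: sin(π/2)cos(x) - cos(π/2)sin(x) = 1·cos(x) - 0·sin(x) = cos(x).
So the two sides agree for every real x for which both sides are defined.

Conclusion: True.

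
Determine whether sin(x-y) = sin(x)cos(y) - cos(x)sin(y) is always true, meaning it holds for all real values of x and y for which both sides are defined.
Claim: sin(x-y) = sin(x)cos(y) - cos(x)sin(y).
Reasoning: Replace y by -y in sin(x+y) = sin(x)cos(y) + cos(x)sin(y) and use cos(-y) = cos(y), sin(-y) = -sin(y): sin(x-y) = sin(x)cos(y) - cos(x)sin(y).
So the two sides agree for all real values of x and y for which both sides are defined.

Conclusion: Yes, this is an identity.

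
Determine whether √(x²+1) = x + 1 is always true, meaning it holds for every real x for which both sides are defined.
No, this is NOT an identity.

Claim: √(x²+1) = x + 1.
Test a specific point where both sides are defined: x = 3.
LHS = √(x²+1) ≈ 3.1623
RHS = x + 1 ≈ 4.0000
Since 3.1623 ≠ 4.0000, the equation fails at this point, so it cannot hold for every real x for which both sides are defined.
(x+1)² = x² + 2x + 1 ≠ x² + 1 unless x = 0.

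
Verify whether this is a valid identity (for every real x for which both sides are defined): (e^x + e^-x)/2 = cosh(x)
Claim: (e^x + e^-x)/2 = cosh(x).
Reasoning: This is exactly the definition of the hyperbolic cosine: cosh(x) := (e^x + e^-x)/2.
So the two sides agree for every real x for which both sides are defined.

Conclusion: Yes, this is an identity.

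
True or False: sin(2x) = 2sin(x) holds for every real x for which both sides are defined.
False.

Claim: sin(2x) = 2sin(x).
Test a specific point where both sides are defined: x = 3π/4.
LHS = sin(2x) ≈ -1.0000
RHS = 2sin(x) ≈ 1.4142
Since -1.0000 ≠ 1.4142, the equation fails at this point, so it cannot hold for every real x for which both sides are defined.
The correct double-angle formula is sin(2x) = 2sin(x)cos(x).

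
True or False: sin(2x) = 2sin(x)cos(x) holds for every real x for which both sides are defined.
Claim: sin(2x) = 2sin(x)cos(x).
Reasoning: Put y = x in the addition formula sin(x+y) = sin(x)cos(y) + cos(x)sin(y): sin(2x) = sin(x)cos(x) + cos(x)sin(x) = 2sin(x)cos(x).
So the two sides agree for every real x for which both sides are defined.

Conclusion: True.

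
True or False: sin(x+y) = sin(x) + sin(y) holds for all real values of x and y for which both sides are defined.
False.

Claim: sin(x+y) = sin(x) + sin(y).
Test a specific point where both sides are defined: x = -π/2, y = 3π/4.
LHS = sin(x+y) ≈ 0.7071
RHS = sin(x) + sin(y) ≈ -0.2929
Since 0.7071 ≠ -0.2929, the equation fails at this point, so it cannot hold for all real values of x and y for which both sides are defined.
The correct expansion is sin(x+y) = sin(x)cos(y) + cos(x)sin(y); sine is not additive.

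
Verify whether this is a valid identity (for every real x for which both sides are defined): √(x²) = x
Claim: √(x²) = x.
Test a specific point where both sides are defined: x = -3.
LHS = √(x²) ≈ 3.0000
RHS = x ≈ -3.0000
Since 3.0000 ≠ -3.0000, the equation fails at this point, so it cannot hold for every real x for which both sides are defined.
√(x²) = |x|, which differs from x whenever x < 0 (both sides are defined for every real x).

Conclusion: No, this is NOT an identity.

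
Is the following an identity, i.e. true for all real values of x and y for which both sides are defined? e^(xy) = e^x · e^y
No, this is NOT an identity.

Claim: e^(xy) = e^x · e^y.
Test a specific point where both sides are defined: x = -2, y = -3.
LHS = e^(xy) ≈ 403.4288
RHS = e^x · e^y ≈ 0.0067
Since 403.4288 ≠ 0.0067, the equation fails at this point, so it cannot hold for all real values of x and y for which both sides are defined.
e^x · e^y = e^(x+y), not e^(xy).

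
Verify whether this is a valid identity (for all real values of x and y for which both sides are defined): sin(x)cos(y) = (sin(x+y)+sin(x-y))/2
Yes, this is an identity.

Claim: sin(x)cos(y) = (sin(x+y)+sin(x-y))/2.
Reasoning: sin(x+y) = sin(x)cos(y) + cos(x)sin(y) and sin(x-y) = sin(x)cos(y) - cos(x)sin(y). Adding, sin(x+y) + sin(x-y) = 2sin(x)cos(y); divide by 2.
So the two sides agree for all real values of x and y for which both sides are defined.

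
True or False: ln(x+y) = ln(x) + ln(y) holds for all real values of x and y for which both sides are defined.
False.

Claim: ln(x+y) = ln(x) + ln(y).
Test a specific point where both sides are defined: x = 4, y = 3.
LHS = ln(x+y) ≈ 1.9459
RHS = ln(x) + ln(y) ≈ 2.4849
Since 1.9459 ≠ 2.4849, the equation fails at this point, so it cannot hold for all real values of x and y for which both sides are defined.
ln(x) + ln(y) = ln(xy), not ln(x+y).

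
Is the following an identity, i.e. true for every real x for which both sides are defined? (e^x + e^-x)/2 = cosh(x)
Claim: (e^x + e^-x)/2 = cosh(x).
Reasoning: This is exactly the definition of the hyperbolic cosine: cosh(x) := (e^x + e^-x)/2.
So the two sides agree for every real x for which both sides are defined.

Conclusion: Yes, this is an identity.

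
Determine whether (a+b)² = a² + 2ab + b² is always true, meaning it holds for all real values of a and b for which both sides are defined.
Claim: (a+b)² = a² + 2ab + b².
Reasoning: Expand: (a+b)² = (a+b)(a+b) = a·a + a·b + b·a + b·b = a² + 2ab + b².
So the two sides agree for all real values of a and b for which both sides are defined.

Conclusion: Yes, this is an identity.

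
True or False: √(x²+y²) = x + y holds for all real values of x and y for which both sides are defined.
Claim: √(x²+y²) = x + y.
Test a specific point where both sides are defined: x = 4, y = -3.
LHS = √(x²+y²) ≈ 5.0000
RHS = x + y ≈ 1.0000
Since 5.0000 ≠ 1.0000, the equation fails at this point, so it cannot hold for all real values of x and y for which both sides are defined.
(x+y)² = x² + 2xy + y², not x² + y², so the square root does not split this way.

Conclusion: False.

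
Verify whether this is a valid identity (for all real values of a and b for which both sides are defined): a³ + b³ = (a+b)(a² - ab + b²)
Claim: a³ + b³ = (a+b)(a² - ab + b²).
Reasoning: Expand the right side: (a+b)(a² - ab + b²) = a³ - a²b + ab² + a²b - ab² + b³ = a³ + b³ (the middle terms cancel in pairs).
So the two sides agree for all real values of a and b for which both sides are defined.

Conclusion: Yes, this is an identity.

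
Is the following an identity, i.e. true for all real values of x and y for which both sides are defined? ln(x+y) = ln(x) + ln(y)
Claim: ln(x+y) = ln(x) + ln(y).
Test a specific point where both sides are defined: x = 3/2, y = 2.
LHS = ln(x+y) ≈ 1.2528
RHS = ln(x) + ln(y) ≈ 1.0986
Since 1.2528 ≠ 1.0986, the equation fails at this point, so it cannot hold for all real values of x and y for which both sides are defined.
ln(x) + ln(y) = ln(xy), not ln(x+y).

Conclusion: No, this is NOT an identity.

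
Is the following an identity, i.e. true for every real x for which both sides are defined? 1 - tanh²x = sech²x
Yes, this is an identity.

Claim: 1 - tanh²x = sech²x.
Reasoning: Divide cosh²x - sinh²x = 1 through by cosh²x (never zero): 1 - tanh²x = 1/cosh²x = sech²x.
So the two sides agree for every real x for which both sides are defined.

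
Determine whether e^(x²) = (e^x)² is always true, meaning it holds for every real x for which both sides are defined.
Claim: e^(x²) = (e^x)².
Test a specific point where both sides are defined: x = 1/2.
LHS = e^(x²) ≈ 1.2840
RHS = (e^x)² ≈ 2.7183
Since 1.2840 ≠ 2.7183, the equation fails at this point, so it cannot hold for every real x for which both sides are defined.
(e^x)² = e^(2x), and 2x ≠ x² in general.

Conclusion: No, this is NOT an identity.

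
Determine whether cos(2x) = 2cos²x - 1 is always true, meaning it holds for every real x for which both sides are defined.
Yes, this is an identity.

Claim: cos(2x) = 2cos²x - 1.
Reasoning: cos(2x) = cos²x - sin²x. Replace sin²x by 1 - cos²x: cos²x - (1 - cos²x) = 2cos²x - 1.
So the two sides agree for every real x for which both sides are defined.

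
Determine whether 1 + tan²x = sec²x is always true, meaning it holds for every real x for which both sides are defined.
Yes, this is an identity.

Claim: 1 + tan²x = sec²x.
Reasoning: Start from sin²x + cos²x = 1 and divide every term by cos²x (allowed wherever tan x and sec x are defined): tan²x + 1 = 1/cos²x = sec²x.
So the two sides agree for every real x for which both sides are defined.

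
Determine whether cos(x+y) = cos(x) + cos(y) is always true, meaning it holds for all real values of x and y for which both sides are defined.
Claim: cos(x+y) = cos(x) + cos(y).
Test a specific point where both sides are defined: x = 3π/4, y = π/4.
LHS = cos(x+y) ≈ -1.0000
RHS = cos(x) + cos(y) ≈ 0.0000
Since -1.0000 ≠ 0.0000, the equation fails at this point, so it cannot hold for all real values of x and y for which both sides are defined.
The correct expansion is cos(x+y) = cos(x)cos(y) - sin(x)sin(y); cosine is not additive.

Conclusion: No, this is NOT an identity.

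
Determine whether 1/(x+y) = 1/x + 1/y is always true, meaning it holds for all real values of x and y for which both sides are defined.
No, this is NOT an identity.

Claim: 1/(x+y) = 1/x + 1/y.
Test a specific point where both sides are defined: x = 5, y = 3/2.
LHS = 1/(x+y) ≈ 0.1538
RHS = 1/x + 1/y ≈ 0.8667
Since 0.1538 ≠ 0.8667, the equation fails at this point, so it cannot hold for all real values of x and y for which both sides are defined.
1/x + 1/y = (x+y)/(xy), which is not 1/(x+y).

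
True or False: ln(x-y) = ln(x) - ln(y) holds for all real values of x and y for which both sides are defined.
False.

Claim: ln(x-y) = ln(x) - ln(y).
Test a specific point where both sides are defined: x = 3/2, y = 1/2.
LHS = ln(x-y) ≈ 0.0000
RHS = ln(x) - ln(y) ≈ 1.0986
Since 0.0000 ≠ 1.0986, the equation fails at this point, so it cannot hold for all real values of x and y for which both sides are defined.
ln(x) - ln(y) = ln(x/y), not ln(x-y).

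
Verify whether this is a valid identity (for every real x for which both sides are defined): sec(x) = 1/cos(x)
Claim: sec(x) = 1/cos(x).
Reasoning: sec(x) is by definition the reciprocal of cos(x), wherever cos(x) ≠ 0.
So the two sides agree for every real x for which both sides are defined.

Conclusion: Yes, this is an identity.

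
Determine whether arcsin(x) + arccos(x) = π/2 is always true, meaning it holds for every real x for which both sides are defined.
Claim: arcsin(x) + arccos(x) = π/2.
Reasoning: Both sides are defined for -1 ≤ x ≤ 1. Let θ = arcsin(x), so sin θ = x and θ ∈ [-π/2, π/2]. Then cos(π/2 - θ) = sin θ = x and π/2 - θ ∈ [0, π], which is exactly the range of arccos, so arccos(x) = π/2 - θ. Adding: arcsin(x) + arccos(x) = θ + (π/2 - θ) = π/2.
So the two sides agree for every real x for which both sides are defined.

Conclusion: Yes, this is an identity.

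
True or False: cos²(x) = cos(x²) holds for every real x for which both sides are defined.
Claim: cos²(x) = cos(x²).
Test a specific point where both sides are defined: x = -π/3.
LHS = cos²(x) ≈ 0.2500
RHS = cos(x²) ≈ 0.4566
Since 0.2500 ≠ 0.4566, the equation fails at this point, so it cannot hold for every real x for which both sides are defined.
cos²(x) means (cos x)², squaring the output; cos(x²) squares the input. These are different functions.

Conclusion: False.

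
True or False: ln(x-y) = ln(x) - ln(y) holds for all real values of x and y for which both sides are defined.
False.

Claim: ln(x-y) = ln(x) - ln(y).
Test a specific point where both sides are defined: x = 5, y = 1/2.
LHS = ln(x-y) ≈ 1.5041
RHS = ln(x) - ln(y) ≈ 2.3026
Since 1.5041 ≠ 2.3026, the equation fails at this point, so it cannot hold for all real values of x and y for which both sides are defined.
ln(x) - ln(y) = ln(x/y), not ln(x-y).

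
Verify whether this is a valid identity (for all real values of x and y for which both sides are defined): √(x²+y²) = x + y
Claim: √(x²+y²) = x + y.
Test a specific point where both sides are defined: x = 4, y = 4.
LHS = √(x²+y²) ≈ 5.6569
RHS = x + y ≈ 8.0000
Since 5.6569 ≠ 8.0000, the equation fails at this point, so it cannot hold for all real values of x and y for which both sides are defined.
(x+y)² = x² + 2xy + y², not x² + y², so the square root does not split this way.

Conclusion: No, this is NOT an identity.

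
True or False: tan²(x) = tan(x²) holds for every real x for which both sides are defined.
Claim: tan²(x) = tan(x²).
Test a specific point where both sides are defined: x = -π/4.
LHS = tan²(x) ≈ 1.0000
RHS = tan(x²) ≈ 0.7092
Since 1.0000 ≠ 0.7092, the equation fails at this point, so it cannot hold for every real x for which both sides are defined.
tan²(x) means (tan x)², squaring the output; tan(x²) squares the input. These are different functions.

Conclusion: False.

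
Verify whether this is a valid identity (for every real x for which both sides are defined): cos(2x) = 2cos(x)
Claim: cos(2x) = 2cos(x).
Test a specific point where both sides are defined: x = π.
LHS = cos(2x) ≈ 1.0000
RHS = 2cos(x) ≈ -2.0000
Since 1.0000 ≠ -2.0000, the equation fails at this point, so it cannot hold for every real x for which both sides are defined.
The correct double-angle formula is cos(2x) = cos²x - sin²x.

Conclusion: No, this is NOT an identity.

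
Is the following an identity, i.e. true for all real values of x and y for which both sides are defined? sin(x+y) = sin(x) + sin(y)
No, this is NOT an identity.

Claim: sin(x+y) = sin(x) + sin(y).
Test a specific point where both sides are defined: x = π/6, y = 2π/3.
LHS = sin(x+y) ≈ 0.5000
RHS = sin(x) + sin(y) ≈ 1.3660
Since 0.5000 ≠ 1.3660, the equation fails at this point, so it cannot hold for all real values of x and y for which both sides are defined.
The correct expansion is sin(x+y) = sin(x)cos(y) + cos(x)sin(y); sine is not additive.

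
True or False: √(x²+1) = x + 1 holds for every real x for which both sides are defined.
False.

Claim: √(x²+1) = x + 1.
Test a specific point where both sides are defined: x = 3.
LHS = √(x²+1) ≈ 3.1623
RHS = x + 1 ≈ 4.0000
Since 3.1623 ≠ 4.0000, the equation fails at this point, so it cannot hold for every real x for which both sides are defined.
(x+1)² = x² + 2x + 1 ≠ x² + 1 unless x = 0.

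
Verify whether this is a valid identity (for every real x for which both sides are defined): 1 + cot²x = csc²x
Yes, this is an identity.

Claim: 1 + cot²x = csc²x.
Reasoning: Start from sin²x + cos²x = 1 and divide every term by sin²x (allowed wherever cot x and csc x are defined): 1 + cot²x = 1/sin²x = csc²x.
So the two sides agree for every real x for which both sides are defined.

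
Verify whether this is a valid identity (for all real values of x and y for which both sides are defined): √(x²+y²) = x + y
Claim: √(x²+y²) = x + y.
Test a specific point where both sides are defined: x = 1, y = 1.
LHS = √(x²+y²) ≈ 1.4142
RHS = x + y ≈ 2.0000
Since 1.4142 ≠ 2.0000, the equation fails at this point, so it cannot hold for all real values of x and y for which both sides are defined.
(x+y)² = x² + 2xy + y², not x² + y², so the square root does not split this way.

Conclusion: No, this is NOT an identity.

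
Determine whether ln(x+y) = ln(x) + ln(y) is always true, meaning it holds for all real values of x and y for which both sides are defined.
Claim: ln(x+y) = ln(x) + ln(y).
Test a specific point where both sides are defined: x = 5, y = 4.
LHS = ln(x+y) ≈ 2.1972
RHS = ln(x) + ln(y) ≈ 2.9957
Since 2.1972 ≠ 2.9957, the equation fails at this point, so it cannot hold for all real values of x and y for which both sides are defined.
ln(x) + ln(y) = ln(xy), not ln(x+y).

Conclusion: No, this is NOT an identity.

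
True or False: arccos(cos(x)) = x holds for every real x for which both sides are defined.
False.

Claim: arccos(cos(x)) = x.
Test a specific point where both sides are defined: x = -π/4.
LHS = arccos(cos(x)) ≈ 0.7854
RHS = x ≈ -0.7854
Since 0.7854 ≠ -0.7854, the equation fails at this point, so it cannot hold for every real x for which both sides are defined.
arccos only returns values in [0, π], so arccos(cos(x)) = x holds only for x in that interval, not for all real x.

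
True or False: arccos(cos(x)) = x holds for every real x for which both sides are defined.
Claim: arccos(cos(x)) = x.
Test a specific point where both sides are defined: x = -π/3.
LHS = arccos(cos(x)) ≈ 1.0472
RHS = x ≈ -1.0472
Since 1.0472 ≠ -1.0472, the equation fails at this point, so it cannot hold for every real x for which both sides are defined.
arccos only returns values in [0, π], so arccos(cos(x)) = x holds only for x in that interval, not for all real x.

Conclusion: False.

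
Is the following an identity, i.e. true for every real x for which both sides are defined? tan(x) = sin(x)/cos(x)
Claim: tan(x) = sin(x)/cos(x).
Reasoning: For an angle x whose terminal point on the unit circle is (cos x, sin x), tan(x) is defined as the ratio (second coordinate)/(first coordinate) = sin(x)/cos(x), wherever cos(x) ≠ 0.
So the two sides agree for every real x for which both sides are defined.

Conclusion: Yes, this is an identity.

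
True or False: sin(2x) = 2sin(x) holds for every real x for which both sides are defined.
Claim: sin(2x) = 2sin(x).
Test a specific point where both sides are defined: x = -π/4.
LHS = sin(2x) ≈ -1.0000
RHS = 2sin(x) ≈ -1.4142
Since -1.0000 ≠ -1.4142, the equation fails at this point, so it cannot hold for every real x for which both sides are defined.
The correct double-angle formula is sin(2x) = 2sin(x)cos(x).

Conclusion: False.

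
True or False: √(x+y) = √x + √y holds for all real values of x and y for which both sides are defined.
False.

Claim: √(x+y) = √x + √y.
Test a specific point where both sides are defined: x = 4, y = 4.
LHS = √(x+y) ≈ 2.8284
RHS = √x + √y ≈ 4.0000
Since 2.8284 ≠ 4.0000, the equation fails at this point, so it cannot hold for all real values of x and y for which both sides are defined.
Squaring the right side gives x + 2√(xy) + y, not x + y.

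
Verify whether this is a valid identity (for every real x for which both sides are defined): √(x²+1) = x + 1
No, this is NOT an identity.

Claim: √(x²+1) = x + 1.
Test a specific point where both sides are defined: x = -1.
LHS = √(x²+1) ≈ 1.4142
RHS = x + 1 ≈ 0.0000
Since 1.4142 ≠ 0.0000, the equation fails at this point, so it cannot hold for every real x for which both sides are defined.
(x+1)² = x² + 2x + 1 ≠ x² + 1 unless x = 0.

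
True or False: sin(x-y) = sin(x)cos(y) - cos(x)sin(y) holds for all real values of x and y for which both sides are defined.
True.

Claim: sin(x-y) = sin(x)cos(y) - cos(x)sin(y).
Reasoning: Replace y by -y in sin(x+y) = sin(x)cos(y) + cos(x)sin(y) and use cos(-y) = cos(y), sin(-y) = -sin(y): sin(x-y) = sin(x)cos(y) - cos(x)sin(y).
So the two sides agree for all real values of x and y for which both sides are defined.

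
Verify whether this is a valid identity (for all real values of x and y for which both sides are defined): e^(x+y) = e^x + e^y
Claim: e^(x+y) = e^x + e^y.
Test a specific point where both sides are defined: x = -2, y = 4.
LHS = e^(x+y) ≈ 7.3891
RHS = e^x + e^y ≈ 54.7335
Since 7.3891 ≠ 54.7335, the equation fails at this point, so it cannot hold for all real values of x and y for which both sides are defined.
The correct rule is e^(x+y) = e^x · e^y (a product, not a sum).

Conclusion: No, this is NOT an identity.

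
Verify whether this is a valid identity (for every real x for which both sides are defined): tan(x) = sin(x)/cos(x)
Yes, this is an identity.

Claim: tan(x) = sin(x)/cos(x).
Reasoning: For an angle x whose terminal point on the unit circle is (cos x, sin x), tan(x) is defined as the ratio (second coordinate)/(first coordinate) = sin(x)/cos(x), wherever cos(x) ≠ 0.
So the two sides agree for every real x for which both sides are defined.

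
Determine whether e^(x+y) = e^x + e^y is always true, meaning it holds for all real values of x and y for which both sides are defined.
No, this is NOT an identity.

Claim: e^(x+y) = e^x + e^y.
Test a specific point where both sides are defined: x = 2, y = 1/2.
LHS = e^(x+y) ≈ 12.1825
RHS = e^x + e^y ≈ 9.0378
Since 12.1825 ≠ 9.0378, the equation fails at this point, so it cannot hold for all real values of x and y for which both sides are defined.
The correct rule is e^(x+y) = e^x · e^y (a product, not a sum).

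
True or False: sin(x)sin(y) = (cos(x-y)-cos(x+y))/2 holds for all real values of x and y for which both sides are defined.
Claim: sin(x)sin(y) = (cos(x-y)-cos(x+y))/2.
Reasoning: cos(x-y) = cos(x)cos(y) + sin(x)sin(y) and cos(x+y) = cos(x)cos(y) - sin(x)sin(y). Subtracting, cos(x-y) - cos(x+y) = 2sin(x)sin(y); divide by 2.
So the two sides agree for all real values of x and y for which both sides are defined.

Conclusion: True.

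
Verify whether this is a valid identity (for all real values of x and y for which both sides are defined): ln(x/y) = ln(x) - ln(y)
Yes, this is an identity.

Claim: ln(x/y) = ln(x) - ln(y).
Reasoning: Both sides are simultaneously defined only when x, y > 0. Write x = e^p, y = e^q. Then x/y = e^(p-q), so ln(x/y) = p - q = ln(x) - ln(y).
So the two sides agree for all real values of x and y for which both sides are defined.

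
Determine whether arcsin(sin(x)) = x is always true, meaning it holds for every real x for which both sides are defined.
Claim: arcsin(sin(x)) = x.
Test a specific point where both sides are defined: x = π.
LHS = arcsin(sin(x)) ≈ 0.0000
RHS = x ≈ 3.1416
Since 0.0000 ≠ 3.1416, the equation fails at this point, so it cannot hold for every real x for which both sides are defined.
arcsin only returns values in [-π/2, π/2], so arcsin(sin(x)) = x holds only for x in that interval, not for all real x.

Conclusion: No, this is NOT an identity.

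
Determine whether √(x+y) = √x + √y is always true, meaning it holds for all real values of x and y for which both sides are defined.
No, this is NOT an identity.

Claim: √(x+y) = √x + √y.
Test a specific point where both sides are defined: x = 3, y = 2.
LHS = √(x+y) ≈ 2.2361
RHS = √x + √y ≈ 3.1463
Since 2.2361 ≠ 3.1463, the equation fails at this point, so it cannot hold for all real values of x and y for which both sides are defined.
Squaring the right side gives x + 2√(xy) + y, not x + y.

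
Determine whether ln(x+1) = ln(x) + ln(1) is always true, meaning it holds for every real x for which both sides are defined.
No, this is NOT an identity.

Claim: ln(x+1) = ln(x) + ln(1).
Test a specific point where both sides are defined: x = 4.
LHS = ln(x+1) ≈ 1.6094
RHS = ln(x) + ln(1) ≈ 1.3863
Since 1.6094 ≠ 1.3863, the equation fails at this point, so it cannot hold for every real x for which both sides are defined.
ln(1) = 0, so the right side is just ln(x), which differs from ln(x+1).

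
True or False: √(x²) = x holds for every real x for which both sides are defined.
Claim: √(x²) = x.
Test a specific point where both sides are defined: x = -3.
LHS = √(x²) ≈ 3.0000
RHS = x ≈ -3.0000
Since 3.0000 ≠ -3.0000, the equation fails at this point, so it cannot hold for every real x for which both sides are defined.
√(x²) = |x|, which differs from x whenever x < 0 (both sides are defined for every real x).

Conclusion: False.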